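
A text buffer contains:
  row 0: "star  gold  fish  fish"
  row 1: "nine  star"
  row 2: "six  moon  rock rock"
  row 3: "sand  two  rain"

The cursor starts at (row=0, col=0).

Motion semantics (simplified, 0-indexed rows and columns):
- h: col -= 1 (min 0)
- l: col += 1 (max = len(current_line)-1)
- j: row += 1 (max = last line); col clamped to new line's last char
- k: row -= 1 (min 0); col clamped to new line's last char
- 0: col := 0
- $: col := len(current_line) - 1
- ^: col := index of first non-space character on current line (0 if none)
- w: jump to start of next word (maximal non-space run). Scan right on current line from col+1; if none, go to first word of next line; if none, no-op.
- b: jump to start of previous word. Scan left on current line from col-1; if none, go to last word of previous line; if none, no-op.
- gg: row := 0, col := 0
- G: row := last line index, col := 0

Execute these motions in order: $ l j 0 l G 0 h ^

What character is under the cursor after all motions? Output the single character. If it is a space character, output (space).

Answer: s

Derivation:
After 1 ($): row=0 col=21 char='h'
After 2 (l): row=0 col=21 char='h'
After 3 (j): row=1 col=9 char='r'
After 4 (0): row=1 col=0 char='n'
After 5 (l): row=1 col=1 char='i'
After 6 (G): row=3 col=0 char='s'
After 7 (0): row=3 col=0 char='s'
After 8 (h): row=3 col=0 char='s'
After 9 (^): row=3 col=0 char='s'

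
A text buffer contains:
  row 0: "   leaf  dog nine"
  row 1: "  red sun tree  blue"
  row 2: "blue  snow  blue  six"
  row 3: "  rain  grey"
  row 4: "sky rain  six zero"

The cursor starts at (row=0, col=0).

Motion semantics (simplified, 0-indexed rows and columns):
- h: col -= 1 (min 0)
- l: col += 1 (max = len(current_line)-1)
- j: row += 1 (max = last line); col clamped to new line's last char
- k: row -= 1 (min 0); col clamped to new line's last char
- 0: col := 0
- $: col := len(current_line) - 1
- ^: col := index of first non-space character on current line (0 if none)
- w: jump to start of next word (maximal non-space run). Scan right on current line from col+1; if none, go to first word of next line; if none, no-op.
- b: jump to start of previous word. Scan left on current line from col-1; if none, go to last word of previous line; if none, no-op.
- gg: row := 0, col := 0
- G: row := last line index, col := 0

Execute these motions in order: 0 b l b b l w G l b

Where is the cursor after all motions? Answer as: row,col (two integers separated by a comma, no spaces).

Answer: 4,0

Derivation:
After 1 (0): row=0 col=0 char='_'
After 2 (b): row=0 col=0 char='_'
After 3 (l): row=0 col=1 char='_'
After 4 (b): row=0 col=1 char='_'
After 5 (b): row=0 col=1 char='_'
After 6 (l): row=0 col=2 char='_'
After 7 (w): row=0 col=3 char='l'
After 8 (G): row=4 col=0 char='s'
After 9 (l): row=4 col=1 char='k'
After 10 (b): row=4 col=0 char='s'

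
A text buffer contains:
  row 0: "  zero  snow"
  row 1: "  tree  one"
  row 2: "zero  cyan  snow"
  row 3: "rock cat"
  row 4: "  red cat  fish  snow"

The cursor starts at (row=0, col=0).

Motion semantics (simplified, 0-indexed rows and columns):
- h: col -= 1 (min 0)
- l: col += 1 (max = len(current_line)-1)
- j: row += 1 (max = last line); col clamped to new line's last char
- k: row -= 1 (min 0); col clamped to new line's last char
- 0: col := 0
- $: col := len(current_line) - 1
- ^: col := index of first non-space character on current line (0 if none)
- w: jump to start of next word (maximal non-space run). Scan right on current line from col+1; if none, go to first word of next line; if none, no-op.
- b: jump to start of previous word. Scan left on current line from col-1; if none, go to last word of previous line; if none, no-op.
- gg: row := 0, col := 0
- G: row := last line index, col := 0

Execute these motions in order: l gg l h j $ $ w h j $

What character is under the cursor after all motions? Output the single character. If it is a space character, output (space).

Answer: t

Derivation:
After 1 (l): row=0 col=1 char='_'
After 2 (gg): row=0 col=0 char='_'
After 3 (l): row=0 col=1 char='_'
After 4 (h): row=0 col=0 char='_'
After 5 (j): row=1 col=0 char='_'
After 6 ($): row=1 col=10 char='e'
After 7 ($): row=1 col=10 char='e'
After 8 (w): row=2 col=0 char='z'
After 9 (h): row=2 col=0 char='z'
After 10 (j): row=3 col=0 char='r'
After 11 ($): row=3 col=7 char='t'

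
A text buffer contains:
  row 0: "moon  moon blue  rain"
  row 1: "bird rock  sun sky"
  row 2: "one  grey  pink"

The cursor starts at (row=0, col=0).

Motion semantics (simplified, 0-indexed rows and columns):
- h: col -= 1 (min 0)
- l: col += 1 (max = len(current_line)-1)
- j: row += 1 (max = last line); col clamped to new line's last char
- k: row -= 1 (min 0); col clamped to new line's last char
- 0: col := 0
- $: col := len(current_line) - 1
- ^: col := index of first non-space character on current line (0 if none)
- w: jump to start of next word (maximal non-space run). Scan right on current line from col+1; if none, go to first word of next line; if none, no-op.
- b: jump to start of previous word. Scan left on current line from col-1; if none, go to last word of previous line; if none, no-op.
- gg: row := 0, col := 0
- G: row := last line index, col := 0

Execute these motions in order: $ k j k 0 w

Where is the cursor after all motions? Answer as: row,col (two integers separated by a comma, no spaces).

After 1 ($): row=0 col=20 char='n'
After 2 (k): row=0 col=20 char='n'
After 3 (j): row=1 col=17 char='y'
After 4 (k): row=0 col=17 char='r'
After 5 (0): row=0 col=0 char='m'
After 6 (w): row=0 col=6 char='m'

Answer: 0,6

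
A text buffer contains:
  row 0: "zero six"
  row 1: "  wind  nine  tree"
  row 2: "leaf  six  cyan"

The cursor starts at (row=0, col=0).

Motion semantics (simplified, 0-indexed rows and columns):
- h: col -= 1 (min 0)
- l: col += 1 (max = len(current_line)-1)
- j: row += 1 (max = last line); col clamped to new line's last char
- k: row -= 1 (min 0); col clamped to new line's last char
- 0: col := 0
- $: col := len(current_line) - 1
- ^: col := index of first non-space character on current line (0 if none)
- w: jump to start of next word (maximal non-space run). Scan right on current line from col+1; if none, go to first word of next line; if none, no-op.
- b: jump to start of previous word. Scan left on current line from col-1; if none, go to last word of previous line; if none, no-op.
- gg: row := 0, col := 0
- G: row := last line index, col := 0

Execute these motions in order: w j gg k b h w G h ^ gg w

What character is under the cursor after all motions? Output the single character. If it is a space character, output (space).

Answer: s

Derivation:
After 1 (w): row=0 col=5 char='s'
After 2 (j): row=1 col=5 char='d'
After 3 (gg): row=0 col=0 char='z'
After 4 (k): row=0 col=0 char='z'
After 5 (b): row=0 col=0 char='z'
After 6 (h): row=0 col=0 char='z'
After 7 (w): row=0 col=5 char='s'
After 8 (G): row=2 col=0 char='l'
After 9 (h): row=2 col=0 char='l'
After 10 (^): row=2 col=0 char='l'
After 11 (gg): row=0 col=0 char='z'
After 12 (w): row=0 col=5 char='s'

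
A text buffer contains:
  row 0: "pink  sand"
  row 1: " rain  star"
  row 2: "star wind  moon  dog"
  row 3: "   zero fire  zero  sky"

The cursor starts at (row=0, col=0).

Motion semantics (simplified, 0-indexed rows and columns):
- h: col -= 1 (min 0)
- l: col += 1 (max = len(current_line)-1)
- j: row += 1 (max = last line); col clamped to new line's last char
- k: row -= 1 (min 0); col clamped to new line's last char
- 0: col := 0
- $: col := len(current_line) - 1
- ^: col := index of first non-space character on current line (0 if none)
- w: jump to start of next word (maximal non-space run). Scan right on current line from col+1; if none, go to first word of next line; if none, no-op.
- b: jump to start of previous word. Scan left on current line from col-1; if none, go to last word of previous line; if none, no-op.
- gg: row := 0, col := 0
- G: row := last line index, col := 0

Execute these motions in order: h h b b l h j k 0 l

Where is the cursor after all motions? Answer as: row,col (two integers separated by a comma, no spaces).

Answer: 0,1

Derivation:
After 1 (h): row=0 col=0 char='p'
After 2 (h): row=0 col=0 char='p'
After 3 (b): row=0 col=0 char='p'
After 4 (b): row=0 col=0 char='p'
After 5 (l): row=0 col=1 char='i'
After 6 (h): row=0 col=0 char='p'
After 7 (j): row=1 col=0 char='_'
After 8 (k): row=0 col=0 char='p'
After 9 (0): row=0 col=0 char='p'
After 10 (l): row=0 col=1 char='i'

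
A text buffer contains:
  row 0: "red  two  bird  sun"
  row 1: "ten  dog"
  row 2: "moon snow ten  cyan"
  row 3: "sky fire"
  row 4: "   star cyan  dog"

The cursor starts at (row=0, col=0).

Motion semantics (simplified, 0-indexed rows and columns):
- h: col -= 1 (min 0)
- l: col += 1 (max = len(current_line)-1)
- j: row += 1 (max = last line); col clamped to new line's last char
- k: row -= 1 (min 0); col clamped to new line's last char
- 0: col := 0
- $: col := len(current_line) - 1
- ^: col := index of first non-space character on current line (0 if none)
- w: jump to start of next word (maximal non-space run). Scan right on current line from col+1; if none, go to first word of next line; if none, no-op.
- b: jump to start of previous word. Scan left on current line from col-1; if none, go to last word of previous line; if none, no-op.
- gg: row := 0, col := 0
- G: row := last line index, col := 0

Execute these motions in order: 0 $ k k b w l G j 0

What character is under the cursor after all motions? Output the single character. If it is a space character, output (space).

After 1 (0): row=0 col=0 char='r'
After 2 ($): row=0 col=18 char='n'
After 3 (k): row=0 col=18 char='n'
After 4 (k): row=0 col=18 char='n'
After 5 (b): row=0 col=16 char='s'
After 6 (w): row=1 col=0 char='t'
After 7 (l): row=1 col=1 char='e'
After 8 (G): row=4 col=0 char='_'
After 9 (j): row=4 col=0 char='_'
After 10 (0): row=4 col=0 char='_'

Answer: (space)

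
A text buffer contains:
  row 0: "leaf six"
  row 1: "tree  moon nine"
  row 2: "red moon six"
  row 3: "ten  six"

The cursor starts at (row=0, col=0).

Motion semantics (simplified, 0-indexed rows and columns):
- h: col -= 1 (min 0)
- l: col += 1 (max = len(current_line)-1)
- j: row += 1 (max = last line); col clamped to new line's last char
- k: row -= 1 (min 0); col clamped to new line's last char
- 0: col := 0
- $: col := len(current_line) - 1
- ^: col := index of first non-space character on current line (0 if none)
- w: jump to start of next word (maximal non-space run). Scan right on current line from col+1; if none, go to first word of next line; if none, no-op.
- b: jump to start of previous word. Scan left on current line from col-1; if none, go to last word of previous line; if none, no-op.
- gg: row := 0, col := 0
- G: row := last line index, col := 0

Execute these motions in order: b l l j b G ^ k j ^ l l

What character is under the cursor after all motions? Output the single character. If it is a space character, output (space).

After 1 (b): row=0 col=0 char='l'
After 2 (l): row=0 col=1 char='e'
After 3 (l): row=0 col=2 char='a'
After 4 (j): row=1 col=2 char='e'
After 5 (b): row=1 col=0 char='t'
After 6 (G): row=3 col=0 char='t'
After 7 (^): row=3 col=0 char='t'
After 8 (k): row=2 col=0 char='r'
After 9 (j): row=3 col=0 char='t'
After 10 (^): row=3 col=0 char='t'
After 11 (l): row=3 col=1 char='e'
After 12 (l): row=3 col=2 char='n'

Answer: n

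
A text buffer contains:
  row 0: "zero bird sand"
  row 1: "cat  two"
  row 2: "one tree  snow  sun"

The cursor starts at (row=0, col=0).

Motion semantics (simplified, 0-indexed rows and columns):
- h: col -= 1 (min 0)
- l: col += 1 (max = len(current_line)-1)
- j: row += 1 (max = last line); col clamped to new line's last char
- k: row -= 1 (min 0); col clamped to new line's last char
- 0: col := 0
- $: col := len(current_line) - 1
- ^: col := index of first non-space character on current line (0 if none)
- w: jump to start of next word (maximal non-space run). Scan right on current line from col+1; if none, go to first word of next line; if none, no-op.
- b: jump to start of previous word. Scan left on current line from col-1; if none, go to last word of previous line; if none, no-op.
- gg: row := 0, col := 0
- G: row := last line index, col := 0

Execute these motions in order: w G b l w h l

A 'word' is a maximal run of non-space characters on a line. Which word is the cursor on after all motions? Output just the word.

After 1 (w): row=0 col=5 char='b'
After 2 (G): row=2 col=0 char='o'
After 3 (b): row=1 col=5 char='t'
After 4 (l): row=1 col=6 char='w'
After 5 (w): row=2 col=0 char='o'
After 6 (h): row=2 col=0 char='o'
After 7 (l): row=2 col=1 char='n'

Answer: one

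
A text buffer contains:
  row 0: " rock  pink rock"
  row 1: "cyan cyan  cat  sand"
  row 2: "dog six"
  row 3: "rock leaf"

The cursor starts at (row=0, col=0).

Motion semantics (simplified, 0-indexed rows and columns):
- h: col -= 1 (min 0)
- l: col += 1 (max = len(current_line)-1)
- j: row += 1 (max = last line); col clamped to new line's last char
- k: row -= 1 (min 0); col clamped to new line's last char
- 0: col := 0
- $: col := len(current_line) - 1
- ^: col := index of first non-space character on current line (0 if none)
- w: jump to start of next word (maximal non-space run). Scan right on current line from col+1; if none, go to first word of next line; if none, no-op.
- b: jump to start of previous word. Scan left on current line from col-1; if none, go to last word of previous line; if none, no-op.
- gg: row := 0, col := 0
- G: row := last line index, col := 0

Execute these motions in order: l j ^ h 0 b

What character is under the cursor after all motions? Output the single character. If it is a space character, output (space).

After 1 (l): row=0 col=1 char='r'
After 2 (j): row=1 col=1 char='y'
After 3 (^): row=1 col=0 char='c'
After 4 (h): row=1 col=0 char='c'
After 5 (0): row=1 col=0 char='c'
After 6 (b): row=0 col=12 char='r'

Answer: r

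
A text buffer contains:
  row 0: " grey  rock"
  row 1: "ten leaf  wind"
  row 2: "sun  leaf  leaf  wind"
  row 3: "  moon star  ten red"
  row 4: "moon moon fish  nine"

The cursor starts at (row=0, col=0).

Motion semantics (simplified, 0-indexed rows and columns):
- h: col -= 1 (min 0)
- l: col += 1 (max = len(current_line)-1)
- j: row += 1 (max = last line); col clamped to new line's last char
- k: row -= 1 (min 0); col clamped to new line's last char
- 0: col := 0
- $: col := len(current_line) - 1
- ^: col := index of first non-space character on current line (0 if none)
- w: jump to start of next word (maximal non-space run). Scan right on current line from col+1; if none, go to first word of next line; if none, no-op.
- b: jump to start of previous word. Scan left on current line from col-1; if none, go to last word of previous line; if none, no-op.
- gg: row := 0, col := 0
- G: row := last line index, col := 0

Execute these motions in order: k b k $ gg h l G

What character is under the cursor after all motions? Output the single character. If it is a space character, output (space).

Answer: m

Derivation:
After 1 (k): row=0 col=0 char='_'
After 2 (b): row=0 col=0 char='_'
After 3 (k): row=0 col=0 char='_'
After 4 ($): row=0 col=10 char='k'
After 5 (gg): row=0 col=0 char='_'
After 6 (h): row=0 col=0 char='_'
After 7 (l): row=0 col=1 char='g'
After 8 (G): row=4 col=0 char='m'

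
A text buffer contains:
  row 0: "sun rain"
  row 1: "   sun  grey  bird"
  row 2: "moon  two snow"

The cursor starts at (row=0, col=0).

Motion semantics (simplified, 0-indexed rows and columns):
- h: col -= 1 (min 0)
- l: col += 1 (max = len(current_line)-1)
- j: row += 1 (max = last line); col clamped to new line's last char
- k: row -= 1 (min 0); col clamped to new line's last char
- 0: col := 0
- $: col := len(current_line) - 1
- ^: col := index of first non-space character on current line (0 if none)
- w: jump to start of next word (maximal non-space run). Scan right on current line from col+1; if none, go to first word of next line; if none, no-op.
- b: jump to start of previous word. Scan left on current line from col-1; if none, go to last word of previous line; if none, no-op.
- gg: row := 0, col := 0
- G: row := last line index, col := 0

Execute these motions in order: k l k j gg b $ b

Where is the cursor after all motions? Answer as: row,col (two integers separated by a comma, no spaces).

Answer: 0,4

Derivation:
After 1 (k): row=0 col=0 char='s'
After 2 (l): row=0 col=1 char='u'
After 3 (k): row=0 col=1 char='u'
After 4 (j): row=1 col=1 char='_'
After 5 (gg): row=0 col=0 char='s'
After 6 (b): row=0 col=0 char='s'
After 7 ($): row=0 col=7 char='n'
After 8 (b): row=0 col=4 char='r'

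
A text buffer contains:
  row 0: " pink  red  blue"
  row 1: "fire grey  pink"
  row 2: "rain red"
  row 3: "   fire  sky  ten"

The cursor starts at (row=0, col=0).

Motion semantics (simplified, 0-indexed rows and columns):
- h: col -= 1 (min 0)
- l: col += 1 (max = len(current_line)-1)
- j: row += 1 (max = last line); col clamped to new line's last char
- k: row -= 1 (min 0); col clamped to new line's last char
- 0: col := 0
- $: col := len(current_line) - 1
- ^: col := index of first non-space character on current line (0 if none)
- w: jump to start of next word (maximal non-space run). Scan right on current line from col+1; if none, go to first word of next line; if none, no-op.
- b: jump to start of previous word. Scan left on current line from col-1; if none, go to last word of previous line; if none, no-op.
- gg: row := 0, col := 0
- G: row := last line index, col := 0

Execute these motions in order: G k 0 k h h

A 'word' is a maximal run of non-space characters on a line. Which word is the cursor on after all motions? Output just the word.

Answer: fire

Derivation:
After 1 (G): row=3 col=0 char='_'
After 2 (k): row=2 col=0 char='r'
After 3 (0): row=2 col=0 char='r'
After 4 (k): row=1 col=0 char='f'
After 5 (h): row=1 col=0 char='f'
After 6 (h): row=1 col=0 char='f'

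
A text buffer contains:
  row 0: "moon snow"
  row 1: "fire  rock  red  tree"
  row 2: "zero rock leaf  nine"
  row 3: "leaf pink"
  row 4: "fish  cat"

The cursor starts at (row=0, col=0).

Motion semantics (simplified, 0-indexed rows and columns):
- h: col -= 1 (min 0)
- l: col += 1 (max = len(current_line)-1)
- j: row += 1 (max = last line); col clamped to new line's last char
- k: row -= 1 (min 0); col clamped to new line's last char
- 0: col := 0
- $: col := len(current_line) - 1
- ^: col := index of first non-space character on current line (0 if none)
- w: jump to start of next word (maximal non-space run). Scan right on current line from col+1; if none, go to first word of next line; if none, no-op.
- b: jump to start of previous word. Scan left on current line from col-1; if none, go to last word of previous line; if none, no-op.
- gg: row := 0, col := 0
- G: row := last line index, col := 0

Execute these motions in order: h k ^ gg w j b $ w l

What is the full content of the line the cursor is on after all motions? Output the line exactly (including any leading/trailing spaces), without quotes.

Answer: zero rock leaf  nine

Derivation:
After 1 (h): row=0 col=0 char='m'
After 2 (k): row=0 col=0 char='m'
After 3 (^): row=0 col=0 char='m'
After 4 (gg): row=0 col=0 char='m'
After 5 (w): row=0 col=5 char='s'
After 6 (j): row=1 col=5 char='_'
After 7 (b): row=1 col=0 char='f'
After 8 ($): row=1 col=20 char='e'
After 9 (w): row=2 col=0 char='z'
After 10 (l): row=2 col=1 char='e'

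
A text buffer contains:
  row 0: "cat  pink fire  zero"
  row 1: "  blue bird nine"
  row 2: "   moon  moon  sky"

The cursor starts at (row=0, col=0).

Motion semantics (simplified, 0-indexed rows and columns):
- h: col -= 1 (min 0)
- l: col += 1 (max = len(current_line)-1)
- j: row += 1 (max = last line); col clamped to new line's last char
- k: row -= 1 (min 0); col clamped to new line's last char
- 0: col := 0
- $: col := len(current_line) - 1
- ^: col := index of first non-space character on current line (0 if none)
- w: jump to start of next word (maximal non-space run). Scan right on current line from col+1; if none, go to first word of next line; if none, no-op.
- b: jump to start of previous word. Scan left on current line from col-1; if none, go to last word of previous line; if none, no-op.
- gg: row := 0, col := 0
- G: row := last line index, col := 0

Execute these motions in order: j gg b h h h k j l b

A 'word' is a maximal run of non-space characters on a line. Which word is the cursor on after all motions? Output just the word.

After 1 (j): row=1 col=0 char='_'
After 2 (gg): row=0 col=0 char='c'
After 3 (b): row=0 col=0 char='c'
After 4 (h): row=0 col=0 char='c'
After 5 (h): row=0 col=0 char='c'
After 6 (h): row=0 col=0 char='c'
After 7 (k): row=0 col=0 char='c'
After 8 (j): row=1 col=0 char='_'
After 9 (l): row=1 col=1 char='_'
After 10 (b): row=0 col=16 char='z'

Answer: zero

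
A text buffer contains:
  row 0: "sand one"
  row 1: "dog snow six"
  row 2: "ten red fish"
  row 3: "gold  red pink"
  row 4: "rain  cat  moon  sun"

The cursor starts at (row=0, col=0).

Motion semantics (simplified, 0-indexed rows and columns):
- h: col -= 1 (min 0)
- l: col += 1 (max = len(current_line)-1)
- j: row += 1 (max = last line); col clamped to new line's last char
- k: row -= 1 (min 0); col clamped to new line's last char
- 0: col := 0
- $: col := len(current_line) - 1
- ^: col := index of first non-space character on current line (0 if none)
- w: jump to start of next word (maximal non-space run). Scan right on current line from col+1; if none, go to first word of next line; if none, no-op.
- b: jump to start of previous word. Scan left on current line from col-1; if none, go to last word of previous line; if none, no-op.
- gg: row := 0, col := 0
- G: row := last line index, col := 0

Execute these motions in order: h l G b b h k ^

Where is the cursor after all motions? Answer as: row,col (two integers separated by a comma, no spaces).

After 1 (h): row=0 col=0 char='s'
After 2 (l): row=0 col=1 char='a'
After 3 (G): row=4 col=0 char='r'
After 4 (b): row=3 col=10 char='p'
After 5 (b): row=3 col=6 char='r'
After 6 (h): row=3 col=5 char='_'
After 7 (k): row=2 col=5 char='e'
After 8 (^): row=2 col=0 char='t'

Answer: 2,0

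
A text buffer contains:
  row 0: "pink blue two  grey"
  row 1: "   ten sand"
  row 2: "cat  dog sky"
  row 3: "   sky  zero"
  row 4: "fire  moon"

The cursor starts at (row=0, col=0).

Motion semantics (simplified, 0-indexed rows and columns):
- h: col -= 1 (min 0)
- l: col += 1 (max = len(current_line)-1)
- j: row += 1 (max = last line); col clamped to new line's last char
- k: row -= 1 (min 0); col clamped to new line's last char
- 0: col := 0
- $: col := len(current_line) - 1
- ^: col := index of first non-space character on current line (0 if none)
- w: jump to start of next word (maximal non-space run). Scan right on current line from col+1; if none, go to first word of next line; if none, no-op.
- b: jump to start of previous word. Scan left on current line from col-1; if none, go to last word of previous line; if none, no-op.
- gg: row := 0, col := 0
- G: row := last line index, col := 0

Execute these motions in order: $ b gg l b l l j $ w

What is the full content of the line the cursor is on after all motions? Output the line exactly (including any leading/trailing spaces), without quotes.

Answer: cat  dog sky

Derivation:
After 1 ($): row=0 col=18 char='y'
After 2 (b): row=0 col=15 char='g'
After 3 (gg): row=0 col=0 char='p'
After 4 (l): row=0 col=1 char='i'
After 5 (b): row=0 col=0 char='p'
After 6 (l): row=0 col=1 char='i'
After 7 (l): row=0 col=2 char='n'
After 8 (j): row=1 col=2 char='_'
After 9 ($): row=1 col=10 char='d'
After 10 (w): row=2 col=0 char='c'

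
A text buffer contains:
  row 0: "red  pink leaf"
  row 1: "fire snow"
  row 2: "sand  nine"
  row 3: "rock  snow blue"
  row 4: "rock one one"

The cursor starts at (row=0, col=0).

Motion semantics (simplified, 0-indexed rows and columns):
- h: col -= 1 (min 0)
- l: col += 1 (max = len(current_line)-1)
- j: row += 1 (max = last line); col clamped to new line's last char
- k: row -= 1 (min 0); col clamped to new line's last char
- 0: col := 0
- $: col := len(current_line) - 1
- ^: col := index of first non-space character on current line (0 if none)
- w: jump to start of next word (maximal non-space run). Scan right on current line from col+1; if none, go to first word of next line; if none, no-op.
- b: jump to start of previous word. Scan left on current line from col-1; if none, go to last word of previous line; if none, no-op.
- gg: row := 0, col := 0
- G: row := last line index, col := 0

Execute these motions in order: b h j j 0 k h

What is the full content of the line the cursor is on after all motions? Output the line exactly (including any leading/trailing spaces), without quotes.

After 1 (b): row=0 col=0 char='r'
After 2 (h): row=0 col=0 char='r'
After 3 (j): row=1 col=0 char='f'
After 4 (j): row=2 col=0 char='s'
After 5 (0): row=2 col=0 char='s'
After 6 (k): row=1 col=0 char='f'
After 7 (h): row=1 col=0 char='f'

Answer: fire snow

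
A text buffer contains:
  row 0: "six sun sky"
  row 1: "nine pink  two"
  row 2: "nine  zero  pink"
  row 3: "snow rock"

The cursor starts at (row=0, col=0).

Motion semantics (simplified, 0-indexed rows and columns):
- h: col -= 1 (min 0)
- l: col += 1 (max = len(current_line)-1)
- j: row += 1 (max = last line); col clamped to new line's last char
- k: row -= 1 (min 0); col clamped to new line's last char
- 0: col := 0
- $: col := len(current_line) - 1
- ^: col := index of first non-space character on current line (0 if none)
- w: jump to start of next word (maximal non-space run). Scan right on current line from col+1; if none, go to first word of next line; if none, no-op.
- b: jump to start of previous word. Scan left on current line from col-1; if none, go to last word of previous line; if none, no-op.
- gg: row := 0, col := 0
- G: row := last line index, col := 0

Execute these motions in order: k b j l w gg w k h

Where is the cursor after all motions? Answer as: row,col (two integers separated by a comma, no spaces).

After 1 (k): row=0 col=0 char='s'
After 2 (b): row=0 col=0 char='s'
After 3 (j): row=1 col=0 char='n'
After 4 (l): row=1 col=1 char='i'
After 5 (w): row=1 col=5 char='p'
After 6 (gg): row=0 col=0 char='s'
After 7 (w): row=0 col=4 char='s'
After 8 (k): row=0 col=4 char='s'
After 9 (h): row=0 col=3 char='_'

Answer: 0,3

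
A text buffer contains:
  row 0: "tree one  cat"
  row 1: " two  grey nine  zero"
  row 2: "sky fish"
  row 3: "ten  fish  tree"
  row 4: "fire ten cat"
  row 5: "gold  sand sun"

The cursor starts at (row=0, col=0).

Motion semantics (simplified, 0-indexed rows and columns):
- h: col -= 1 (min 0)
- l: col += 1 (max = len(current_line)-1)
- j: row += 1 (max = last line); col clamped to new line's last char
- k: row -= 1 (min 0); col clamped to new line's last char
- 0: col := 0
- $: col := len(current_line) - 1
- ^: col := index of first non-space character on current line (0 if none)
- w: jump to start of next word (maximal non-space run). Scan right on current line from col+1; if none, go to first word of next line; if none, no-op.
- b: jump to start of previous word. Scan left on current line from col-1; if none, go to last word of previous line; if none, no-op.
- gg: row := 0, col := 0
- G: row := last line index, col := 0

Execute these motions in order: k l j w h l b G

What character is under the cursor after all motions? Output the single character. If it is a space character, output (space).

Answer: g

Derivation:
After 1 (k): row=0 col=0 char='t'
After 2 (l): row=0 col=1 char='r'
After 3 (j): row=1 col=1 char='t'
After 4 (w): row=1 col=6 char='g'
After 5 (h): row=1 col=5 char='_'
After 6 (l): row=1 col=6 char='g'
After 7 (b): row=1 col=1 char='t'
After 8 (G): row=5 col=0 char='g'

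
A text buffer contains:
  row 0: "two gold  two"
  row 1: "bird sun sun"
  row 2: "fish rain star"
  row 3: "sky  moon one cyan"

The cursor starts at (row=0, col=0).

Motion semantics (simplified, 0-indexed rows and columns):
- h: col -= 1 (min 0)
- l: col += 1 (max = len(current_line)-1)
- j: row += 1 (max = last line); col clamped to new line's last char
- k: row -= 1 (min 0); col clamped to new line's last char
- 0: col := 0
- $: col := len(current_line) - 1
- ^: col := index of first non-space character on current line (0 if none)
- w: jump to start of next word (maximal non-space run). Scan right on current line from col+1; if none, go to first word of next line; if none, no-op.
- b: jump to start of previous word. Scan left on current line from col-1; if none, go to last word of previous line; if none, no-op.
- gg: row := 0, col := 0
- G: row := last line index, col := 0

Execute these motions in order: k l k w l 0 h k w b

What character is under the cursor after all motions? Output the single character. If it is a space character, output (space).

Answer: t

Derivation:
After 1 (k): row=0 col=0 char='t'
After 2 (l): row=0 col=1 char='w'
After 3 (k): row=0 col=1 char='w'
After 4 (w): row=0 col=4 char='g'
After 5 (l): row=0 col=5 char='o'
After 6 (0): row=0 col=0 char='t'
After 7 (h): row=0 col=0 char='t'
After 8 (k): row=0 col=0 char='t'
After 9 (w): row=0 col=4 char='g'
After 10 (b): row=0 col=0 char='t'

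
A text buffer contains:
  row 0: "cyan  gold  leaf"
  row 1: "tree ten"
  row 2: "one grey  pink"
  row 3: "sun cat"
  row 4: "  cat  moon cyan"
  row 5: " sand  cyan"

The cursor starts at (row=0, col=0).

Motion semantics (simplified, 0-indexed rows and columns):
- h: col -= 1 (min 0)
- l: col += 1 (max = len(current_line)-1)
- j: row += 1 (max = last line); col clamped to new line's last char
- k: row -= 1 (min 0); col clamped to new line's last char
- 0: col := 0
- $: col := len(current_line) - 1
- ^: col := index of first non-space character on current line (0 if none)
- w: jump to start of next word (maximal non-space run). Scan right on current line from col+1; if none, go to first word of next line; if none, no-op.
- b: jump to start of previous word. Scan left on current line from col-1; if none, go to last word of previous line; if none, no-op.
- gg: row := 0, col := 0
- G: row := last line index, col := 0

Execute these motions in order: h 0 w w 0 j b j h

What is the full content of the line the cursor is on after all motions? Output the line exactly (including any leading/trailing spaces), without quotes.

After 1 (h): row=0 col=0 char='c'
After 2 (0): row=0 col=0 char='c'
After 3 (w): row=0 col=6 char='g'
After 4 (w): row=0 col=12 char='l'
After 5 (0): row=0 col=0 char='c'
After 6 (j): row=1 col=0 char='t'
After 7 (b): row=0 col=12 char='l'
After 8 (j): row=1 col=7 char='n'
After 9 (h): row=1 col=6 char='e'

Answer: tree ten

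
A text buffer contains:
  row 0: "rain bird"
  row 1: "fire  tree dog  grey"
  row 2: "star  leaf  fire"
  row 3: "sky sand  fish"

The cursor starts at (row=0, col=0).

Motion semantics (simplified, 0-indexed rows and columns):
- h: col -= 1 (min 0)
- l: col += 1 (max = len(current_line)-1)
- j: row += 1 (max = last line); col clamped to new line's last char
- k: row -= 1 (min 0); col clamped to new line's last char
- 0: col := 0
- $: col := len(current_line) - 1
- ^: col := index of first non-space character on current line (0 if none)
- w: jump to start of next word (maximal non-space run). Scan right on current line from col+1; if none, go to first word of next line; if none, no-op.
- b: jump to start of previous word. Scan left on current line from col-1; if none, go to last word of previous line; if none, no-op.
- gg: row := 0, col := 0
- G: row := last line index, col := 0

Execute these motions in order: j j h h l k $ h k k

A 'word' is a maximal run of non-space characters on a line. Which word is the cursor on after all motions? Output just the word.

Answer: bird

Derivation:
After 1 (j): row=1 col=0 char='f'
After 2 (j): row=2 col=0 char='s'
After 3 (h): row=2 col=0 char='s'
After 4 (h): row=2 col=0 char='s'
After 5 (l): row=2 col=1 char='t'
After 6 (k): row=1 col=1 char='i'
After 7 ($): row=1 col=19 char='y'
After 8 (h): row=1 col=18 char='e'
After 9 (k): row=0 col=8 char='d'
After 10 (k): row=0 col=8 char='d'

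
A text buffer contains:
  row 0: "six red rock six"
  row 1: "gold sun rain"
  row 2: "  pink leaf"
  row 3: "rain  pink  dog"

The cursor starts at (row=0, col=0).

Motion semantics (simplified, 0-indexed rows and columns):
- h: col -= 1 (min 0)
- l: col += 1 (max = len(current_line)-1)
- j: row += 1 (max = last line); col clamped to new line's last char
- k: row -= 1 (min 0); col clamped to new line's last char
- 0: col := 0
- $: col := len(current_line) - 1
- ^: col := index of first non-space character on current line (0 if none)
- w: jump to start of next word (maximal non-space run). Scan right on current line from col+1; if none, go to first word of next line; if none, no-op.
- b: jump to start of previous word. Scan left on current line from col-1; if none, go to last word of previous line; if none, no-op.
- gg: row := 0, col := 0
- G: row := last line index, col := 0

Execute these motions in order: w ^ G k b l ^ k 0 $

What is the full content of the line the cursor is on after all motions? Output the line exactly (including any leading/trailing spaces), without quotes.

After 1 (w): row=0 col=4 char='r'
After 2 (^): row=0 col=0 char='s'
After 3 (G): row=3 col=0 char='r'
After 4 (k): row=2 col=0 char='_'
After 5 (b): row=1 col=9 char='r'
After 6 (l): row=1 col=10 char='a'
After 7 (^): row=1 col=0 char='g'
After 8 (k): row=0 col=0 char='s'
After 9 (0): row=0 col=0 char='s'
After 10 ($): row=0 col=15 char='x'

Answer: six red rock six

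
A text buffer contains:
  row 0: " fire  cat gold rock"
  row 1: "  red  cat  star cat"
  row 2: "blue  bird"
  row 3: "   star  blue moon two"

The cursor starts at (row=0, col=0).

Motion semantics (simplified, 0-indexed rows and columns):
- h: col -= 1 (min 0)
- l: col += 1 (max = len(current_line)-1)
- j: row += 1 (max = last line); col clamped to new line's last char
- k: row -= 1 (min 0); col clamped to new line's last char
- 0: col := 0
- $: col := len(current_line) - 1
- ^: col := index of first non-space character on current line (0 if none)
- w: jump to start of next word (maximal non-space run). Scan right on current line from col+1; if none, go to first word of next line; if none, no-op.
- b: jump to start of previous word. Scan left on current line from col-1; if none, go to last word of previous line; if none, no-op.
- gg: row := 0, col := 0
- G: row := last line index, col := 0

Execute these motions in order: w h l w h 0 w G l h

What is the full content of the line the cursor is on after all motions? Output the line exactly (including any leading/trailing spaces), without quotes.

After 1 (w): row=0 col=1 char='f'
After 2 (h): row=0 col=0 char='_'
After 3 (l): row=0 col=1 char='f'
After 4 (w): row=0 col=7 char='c'
After 5 (h): row=0 col=6 char='_'
After 6 (0): row=0 col=0 char='_'
After 7 (w): row=0 col=1 char='f'
After 8 (G): row=3 col=0 char='_'
After 9 (l): row=3 col=1 char='_'
After 10 (h): row=3 col=0 char='_'

Answer:    star  blue moon two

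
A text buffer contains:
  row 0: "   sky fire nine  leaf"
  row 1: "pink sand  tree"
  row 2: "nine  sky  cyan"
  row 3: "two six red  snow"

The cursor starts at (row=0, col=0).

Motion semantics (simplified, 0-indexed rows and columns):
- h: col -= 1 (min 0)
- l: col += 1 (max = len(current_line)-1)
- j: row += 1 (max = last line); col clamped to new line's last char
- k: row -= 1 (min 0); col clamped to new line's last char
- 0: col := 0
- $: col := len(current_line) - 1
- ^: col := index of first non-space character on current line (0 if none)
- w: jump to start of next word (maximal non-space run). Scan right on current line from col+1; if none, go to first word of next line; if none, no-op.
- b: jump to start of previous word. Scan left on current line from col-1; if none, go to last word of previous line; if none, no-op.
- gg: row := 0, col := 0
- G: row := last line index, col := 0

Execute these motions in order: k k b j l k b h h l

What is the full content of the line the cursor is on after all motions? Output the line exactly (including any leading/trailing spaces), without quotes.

Answer:    sky fire nine  leaf

Derivation:
After 1 (k): row=0 col=0 char='_'
After 2 (k): row=0 col=0 char='_'
After 3 (b): row=0 col=0 char='_'
After 4 (j): row=1 col=0 char='p'
After 5 (l): row=1 col=1 char='i'
After 6 (k): row=0 col=1 char='_'
After 7 (b): row=0 col=1 char='_'
After 8 (h): row=0 col=0 char='_'
After 9 (h): row=0 col=0 char='_'
After 10 (l): row=0 col=1 char='_'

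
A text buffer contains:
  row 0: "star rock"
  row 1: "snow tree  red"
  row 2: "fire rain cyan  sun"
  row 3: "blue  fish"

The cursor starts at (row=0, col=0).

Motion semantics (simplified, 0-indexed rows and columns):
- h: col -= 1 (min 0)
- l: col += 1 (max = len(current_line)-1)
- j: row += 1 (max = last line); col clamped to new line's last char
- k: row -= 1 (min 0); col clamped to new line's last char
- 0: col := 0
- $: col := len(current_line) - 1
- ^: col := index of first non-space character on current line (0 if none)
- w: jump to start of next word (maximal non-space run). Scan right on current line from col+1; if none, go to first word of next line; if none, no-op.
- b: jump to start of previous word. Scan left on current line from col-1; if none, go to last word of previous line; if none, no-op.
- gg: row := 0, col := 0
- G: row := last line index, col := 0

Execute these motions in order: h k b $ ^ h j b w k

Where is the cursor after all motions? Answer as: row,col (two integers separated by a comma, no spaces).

Answer: 0,0

Derivation:
After 1 (h): row=0 col=0 char='s'
After 2 (k): row=0 col=0 char='s'
After 3 (b): row=0 col=0 char='s'
After 4 ($): row=0 col=8 char='k'
After 5 (^): row=0 col=0 char='s'
After 6 (h): row=0 col=0 char='s'
After 7 (j): row=1 col=0 char='s'
After 8 (b): row=0 col=5 char='r'
After 9 (w): row=1 col=0 char='s'
After 10 (k): row=0 col=0 char='s'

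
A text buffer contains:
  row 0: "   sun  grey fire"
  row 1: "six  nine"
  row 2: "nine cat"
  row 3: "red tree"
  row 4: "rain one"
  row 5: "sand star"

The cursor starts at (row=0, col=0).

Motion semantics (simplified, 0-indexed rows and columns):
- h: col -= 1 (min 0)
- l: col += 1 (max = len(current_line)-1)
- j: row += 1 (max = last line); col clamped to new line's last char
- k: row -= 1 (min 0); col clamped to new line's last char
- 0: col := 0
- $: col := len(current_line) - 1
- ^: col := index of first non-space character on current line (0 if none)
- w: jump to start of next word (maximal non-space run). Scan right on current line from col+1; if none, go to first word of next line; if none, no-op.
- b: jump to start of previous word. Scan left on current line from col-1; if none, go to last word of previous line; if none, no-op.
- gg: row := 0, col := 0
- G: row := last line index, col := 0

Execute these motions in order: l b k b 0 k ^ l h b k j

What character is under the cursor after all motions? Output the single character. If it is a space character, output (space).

After 1 (l): row=0 col=1 char='_'
After 2 (b): row=0 col=1 char='_'
After 3 (k): row=0 col=1 char='_'
After 4 (b): row=0 col=1 char='_'
After 5 (0): row=0 col=0 char='_'
After 6 (k): row=0 col=0 char='_'
After 7 (^): row=0 col=3 char='s'
After 8 (l): row=0 col=4 char='u'
After 9 (h): row=0 col=3 char='s'
After 10 (b): row=0 col=3 char='s'
After 11 (k): row=0 col=3 char='s'
After 12 (j): row=1 col=3 char='_'

Answer: (space)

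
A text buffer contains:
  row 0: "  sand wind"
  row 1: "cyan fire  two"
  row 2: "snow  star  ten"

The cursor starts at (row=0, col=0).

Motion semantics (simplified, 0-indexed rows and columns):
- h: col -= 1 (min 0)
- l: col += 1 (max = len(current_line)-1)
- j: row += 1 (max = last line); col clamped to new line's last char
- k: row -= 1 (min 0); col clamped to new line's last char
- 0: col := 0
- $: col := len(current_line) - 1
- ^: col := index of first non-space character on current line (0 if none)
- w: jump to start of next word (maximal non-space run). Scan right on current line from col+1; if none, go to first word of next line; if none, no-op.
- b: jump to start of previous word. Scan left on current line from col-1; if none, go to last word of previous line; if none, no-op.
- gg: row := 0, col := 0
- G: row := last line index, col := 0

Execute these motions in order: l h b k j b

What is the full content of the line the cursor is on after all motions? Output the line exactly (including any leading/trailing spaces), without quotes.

After 1 (l): row=0 col=1 char='_'
After 2 (h): row=0 col=0 char='_'
After 3 (b): row=0 col=0 char='_'
After 4 (k): row=0 col=0 char='_'
After 5 (j): row=1 col=0 char='c'
After 6 (b): row=0 col=7 char='w'

Answer:   sand wind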